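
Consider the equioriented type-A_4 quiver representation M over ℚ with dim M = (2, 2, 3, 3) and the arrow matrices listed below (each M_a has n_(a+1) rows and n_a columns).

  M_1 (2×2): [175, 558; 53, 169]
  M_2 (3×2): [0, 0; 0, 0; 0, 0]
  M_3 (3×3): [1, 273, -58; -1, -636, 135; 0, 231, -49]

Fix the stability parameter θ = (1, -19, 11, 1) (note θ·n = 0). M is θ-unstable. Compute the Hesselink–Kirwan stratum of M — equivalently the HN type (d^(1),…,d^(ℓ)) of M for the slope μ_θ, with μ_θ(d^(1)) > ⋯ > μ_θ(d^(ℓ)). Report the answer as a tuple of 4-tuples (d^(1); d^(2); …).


Barcode: M ≅ I[1,2]^2, I[3,3], I[3,4]^2, I[4,4]. HN layers by μ_θ (4 steps, strictly decreasing):
  μ^(1)=11; μ^(2)=6; μ^(3)=1; μ^(4)=-9

((0, 0, 1, 0); (0, 0, 2, 2); (0, 0, 0, 1); (2, 2, 0, 0))


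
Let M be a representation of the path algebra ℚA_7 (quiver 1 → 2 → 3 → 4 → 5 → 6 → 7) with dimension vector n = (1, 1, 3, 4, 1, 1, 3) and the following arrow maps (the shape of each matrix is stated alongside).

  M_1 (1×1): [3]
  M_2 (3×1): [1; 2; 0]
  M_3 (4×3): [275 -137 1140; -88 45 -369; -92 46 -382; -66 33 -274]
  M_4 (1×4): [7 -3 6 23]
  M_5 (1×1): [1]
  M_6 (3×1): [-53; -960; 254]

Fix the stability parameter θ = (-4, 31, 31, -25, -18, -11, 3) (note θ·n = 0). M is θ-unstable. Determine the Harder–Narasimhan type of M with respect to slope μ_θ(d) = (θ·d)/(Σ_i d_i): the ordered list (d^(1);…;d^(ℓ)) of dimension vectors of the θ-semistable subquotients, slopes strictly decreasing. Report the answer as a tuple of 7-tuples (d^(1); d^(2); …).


Barcode: M ≅ I[1,7], I[3,4]^2, I[4,4], I[7,7]^2. HN layers by μ_θ (4 steps, strictly decreasing):
  μ^(1)=3; μ^(2)=8/5; μ^(3)=-4; μ^(4)=-25

((0, 0, 2, 2, 0, 0, 3); (0, 1, 1, 1, 1, 1, 0); (1, 0, 0, 0, 0, 0, 0); (0, 0, 0, 1, 0, 0, 0))


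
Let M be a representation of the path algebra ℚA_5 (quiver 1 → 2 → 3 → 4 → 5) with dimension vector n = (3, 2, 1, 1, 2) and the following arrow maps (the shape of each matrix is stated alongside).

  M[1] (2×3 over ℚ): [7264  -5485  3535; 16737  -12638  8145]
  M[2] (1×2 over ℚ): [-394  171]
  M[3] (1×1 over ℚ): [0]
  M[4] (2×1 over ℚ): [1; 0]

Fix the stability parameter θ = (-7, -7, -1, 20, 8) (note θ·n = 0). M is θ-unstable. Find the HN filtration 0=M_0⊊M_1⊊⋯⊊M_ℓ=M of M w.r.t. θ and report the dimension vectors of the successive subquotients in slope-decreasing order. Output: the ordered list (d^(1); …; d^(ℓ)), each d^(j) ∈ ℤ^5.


Via rank(M_{q-1}∘⋯∘M_p): M ≅ I[1,1], I[1,2], I[1,3], I[4,5], I[5,5].
μ_θ-semistable layers: μ^(1)=14; μ^(2)=8; μ^(3)=-1; μ^(4)=-7

((0, 0, 0, 1, 1); (0, 0, 0, 0, 1); (0, 0, 1, 0, 0); (3, 2, 0, 0, 0))


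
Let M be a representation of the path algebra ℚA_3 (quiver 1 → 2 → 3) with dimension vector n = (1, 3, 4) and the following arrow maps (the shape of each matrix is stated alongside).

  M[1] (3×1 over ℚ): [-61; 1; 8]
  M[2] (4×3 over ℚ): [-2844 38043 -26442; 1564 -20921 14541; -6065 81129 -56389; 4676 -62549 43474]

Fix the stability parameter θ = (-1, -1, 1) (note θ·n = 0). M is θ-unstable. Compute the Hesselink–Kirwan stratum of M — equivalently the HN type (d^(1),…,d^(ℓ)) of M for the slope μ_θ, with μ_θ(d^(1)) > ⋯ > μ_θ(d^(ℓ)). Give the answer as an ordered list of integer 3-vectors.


Via rank(M_{q-1}∘⋯∘M_p): M ≅ I[1,3], I[2,3]^2, I[3,3].
μ_θ-semistable layers: μ^(1)=1; μ^(2)=-1

((0, 0, 4); (1, 3, 0))


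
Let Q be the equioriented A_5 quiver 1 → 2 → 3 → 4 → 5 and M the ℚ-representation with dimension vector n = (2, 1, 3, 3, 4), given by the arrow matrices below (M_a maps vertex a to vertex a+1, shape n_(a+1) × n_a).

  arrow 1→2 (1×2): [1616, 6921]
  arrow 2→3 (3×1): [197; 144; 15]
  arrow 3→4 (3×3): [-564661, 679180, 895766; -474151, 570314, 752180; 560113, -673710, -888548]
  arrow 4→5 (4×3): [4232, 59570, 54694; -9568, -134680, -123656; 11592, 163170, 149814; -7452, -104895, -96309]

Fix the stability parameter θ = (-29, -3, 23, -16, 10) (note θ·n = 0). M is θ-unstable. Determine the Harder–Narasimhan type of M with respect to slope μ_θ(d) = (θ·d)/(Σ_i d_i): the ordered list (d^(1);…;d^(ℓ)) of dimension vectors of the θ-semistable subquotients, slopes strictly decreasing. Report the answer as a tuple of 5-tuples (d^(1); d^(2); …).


Via rank(M_{q-1}∘⋯∘M_p): M ≅ I[1,1], I[1,4], I[3,3], I[3,4], I[4,5], I[5,5]^3.
μ_θ-semistable layers: μ^(1)=23; μ^(2)=10; μ^(3)=7/2; μ^(4)=-3; μ^(5)=-16; μ^(6)=-29

((0, 0, 1, 0, 0); (0, 0, 0, 0, 4); (0, 0, 2, 2, 0); (0, 1, 0, 0, 0); (0, 0, 0, 1, 0); (2, 0, 0, 0, 0))


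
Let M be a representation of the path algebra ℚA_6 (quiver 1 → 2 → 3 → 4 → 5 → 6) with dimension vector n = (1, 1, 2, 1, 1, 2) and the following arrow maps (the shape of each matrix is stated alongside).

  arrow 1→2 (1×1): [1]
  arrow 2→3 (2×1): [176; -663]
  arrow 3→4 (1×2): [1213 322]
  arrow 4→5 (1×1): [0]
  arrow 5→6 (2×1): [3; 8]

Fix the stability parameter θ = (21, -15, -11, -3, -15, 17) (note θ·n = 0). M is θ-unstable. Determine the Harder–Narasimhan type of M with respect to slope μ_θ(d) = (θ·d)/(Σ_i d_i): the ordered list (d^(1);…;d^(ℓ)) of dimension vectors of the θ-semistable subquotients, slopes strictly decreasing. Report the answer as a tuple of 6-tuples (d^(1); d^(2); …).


Via rank(M_{q-1}∘⋯∘M_p): M ≅ I[1,4], I[3,3], I[5,6], I[6,6].
μ_θ-semistable layers: μ^(1)=17; μ^(2)=-2; μ^(3)=-11; μ^(4)=-15

((0, 0, 0, 0, 0, 2); (1, 1, 1, 1, 0, 0); (0, 0, 1, 0, 0, 0); (0, 0, 0, 0, 1, 0))


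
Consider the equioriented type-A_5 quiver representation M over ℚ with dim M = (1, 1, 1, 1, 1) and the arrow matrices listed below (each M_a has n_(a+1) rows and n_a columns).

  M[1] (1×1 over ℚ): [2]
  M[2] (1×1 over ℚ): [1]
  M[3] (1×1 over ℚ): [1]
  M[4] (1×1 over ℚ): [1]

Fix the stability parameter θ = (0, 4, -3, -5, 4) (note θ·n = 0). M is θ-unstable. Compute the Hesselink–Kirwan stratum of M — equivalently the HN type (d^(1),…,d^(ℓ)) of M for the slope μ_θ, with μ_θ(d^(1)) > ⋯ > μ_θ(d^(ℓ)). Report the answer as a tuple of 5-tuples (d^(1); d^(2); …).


Barcode: M ≅ I[1,5]. HN layers by μ_θ (2 steps, strictly decreasing):
  μ^(1)=4; μ^(2)=-1

((0, 0, 0, 0, 1); (1, 1, 1, 1, 0))


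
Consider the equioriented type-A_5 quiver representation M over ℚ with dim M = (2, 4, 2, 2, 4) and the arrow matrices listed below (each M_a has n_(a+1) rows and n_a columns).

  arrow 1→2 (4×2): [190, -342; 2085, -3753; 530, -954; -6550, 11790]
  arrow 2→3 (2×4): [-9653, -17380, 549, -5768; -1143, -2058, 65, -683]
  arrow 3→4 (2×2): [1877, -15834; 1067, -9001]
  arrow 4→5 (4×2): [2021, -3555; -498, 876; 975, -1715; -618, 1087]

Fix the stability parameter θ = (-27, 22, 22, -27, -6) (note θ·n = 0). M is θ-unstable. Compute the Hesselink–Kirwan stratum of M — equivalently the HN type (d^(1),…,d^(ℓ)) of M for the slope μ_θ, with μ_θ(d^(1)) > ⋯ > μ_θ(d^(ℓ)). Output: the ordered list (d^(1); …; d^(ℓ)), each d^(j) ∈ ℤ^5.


Interval decomposition of M: I[1,1], I[1,2], I[2,2], I[2,5]^2, I[5,5]^2.
HN type (ℓ=4): μ^(1)=22; μ^(2)=11/4; μ^(3)=-6; μ^(4)=-27

((0, 2, 0, 0, 0); (0, 2, 2, 2, 2); (0, 0, 0, 0, 2); (2, 0, 0, 0, 0))


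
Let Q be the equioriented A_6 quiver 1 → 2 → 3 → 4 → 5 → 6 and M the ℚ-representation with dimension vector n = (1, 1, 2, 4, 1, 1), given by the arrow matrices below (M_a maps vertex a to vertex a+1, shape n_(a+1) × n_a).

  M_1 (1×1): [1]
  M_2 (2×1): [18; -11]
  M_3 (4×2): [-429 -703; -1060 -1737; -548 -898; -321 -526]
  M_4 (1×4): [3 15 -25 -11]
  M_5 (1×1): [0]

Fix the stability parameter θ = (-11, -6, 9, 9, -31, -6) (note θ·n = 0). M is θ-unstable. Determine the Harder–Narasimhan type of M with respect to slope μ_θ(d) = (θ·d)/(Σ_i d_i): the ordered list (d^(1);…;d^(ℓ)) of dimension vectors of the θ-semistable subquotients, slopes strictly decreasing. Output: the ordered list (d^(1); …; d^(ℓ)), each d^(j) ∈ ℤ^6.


Via rank(M_{q-1}∘⋯∘M_p): M ≅ I[1,4], I[3,5], I[4,4]^2, I[6,6].
μ_θ-semistable layers: μ^(1)=9; μ^(2)=-13/3; μ^(3)=-6; μ^(4)=-11

((0, 0, 1, 3, 0, 0); (0, 0, 1, 1, 1, 0); (0, 1, 0, 0, 0, 1); (1, 0, 0, 0, 0, 0))


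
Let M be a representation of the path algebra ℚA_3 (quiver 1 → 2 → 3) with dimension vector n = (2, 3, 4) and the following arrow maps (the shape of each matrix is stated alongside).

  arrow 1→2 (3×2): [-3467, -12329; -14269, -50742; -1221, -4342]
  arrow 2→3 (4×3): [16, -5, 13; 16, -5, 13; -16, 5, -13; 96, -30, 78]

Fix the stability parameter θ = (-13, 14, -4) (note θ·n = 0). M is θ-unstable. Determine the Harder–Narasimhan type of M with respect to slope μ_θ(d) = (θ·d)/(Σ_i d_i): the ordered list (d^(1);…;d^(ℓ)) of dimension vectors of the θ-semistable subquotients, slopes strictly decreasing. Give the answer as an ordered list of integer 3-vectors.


Interval decomposition of M: I[1,2]^2, I[2,3], I[3,3]^3.
HN type (ℓ=4): μ^(1)=14; μ^(2)=5; μ^(3)=-4; μ^(4)=-13

((0, 2, 0); (0, 1, 1); (0, 0, 3); (2, 0, 0))


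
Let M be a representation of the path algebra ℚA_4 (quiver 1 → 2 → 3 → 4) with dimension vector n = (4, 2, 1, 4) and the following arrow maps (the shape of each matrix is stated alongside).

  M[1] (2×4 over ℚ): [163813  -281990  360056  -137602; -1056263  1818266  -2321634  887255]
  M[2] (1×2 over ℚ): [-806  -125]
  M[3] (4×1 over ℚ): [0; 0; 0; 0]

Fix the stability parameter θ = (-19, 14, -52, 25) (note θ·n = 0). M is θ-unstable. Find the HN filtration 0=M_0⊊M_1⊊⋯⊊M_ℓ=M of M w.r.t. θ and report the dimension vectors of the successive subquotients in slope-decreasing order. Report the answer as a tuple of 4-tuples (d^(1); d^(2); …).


Barcode: M ≅ I[1,1]^2, I[1,2], I[1,3], I[4,4]^4. HN layers by μ_θ (3 steps, strictly decreasing):
  μ^(1)=25; μ^(2)=14; μ^(3)=-19

((0, 0, 0, 4); (0, 1, 0, 0); (4, 1, 1, 0))


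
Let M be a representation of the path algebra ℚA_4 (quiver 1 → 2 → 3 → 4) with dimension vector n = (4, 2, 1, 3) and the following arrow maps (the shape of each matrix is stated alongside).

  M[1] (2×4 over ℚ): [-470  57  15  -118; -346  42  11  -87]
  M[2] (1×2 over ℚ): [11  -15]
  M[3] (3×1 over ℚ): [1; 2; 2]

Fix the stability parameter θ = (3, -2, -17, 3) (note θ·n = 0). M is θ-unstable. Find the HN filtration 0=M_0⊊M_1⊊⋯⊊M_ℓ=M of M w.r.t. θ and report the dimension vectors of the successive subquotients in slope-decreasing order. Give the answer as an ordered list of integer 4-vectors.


Via rank(M_{q-1}∘⋯∘M_p): M ≅ I[1,1]^2, I[1,2], I[1,4], I[4,4]^2.
μ_θ-semistable layers: μ^(1)=3; μ^(2)=1/2; μ^(3)=-16/3

((2, 0, 0, 3); (1, 1, 0, 0); (1, 1, 1, 0))


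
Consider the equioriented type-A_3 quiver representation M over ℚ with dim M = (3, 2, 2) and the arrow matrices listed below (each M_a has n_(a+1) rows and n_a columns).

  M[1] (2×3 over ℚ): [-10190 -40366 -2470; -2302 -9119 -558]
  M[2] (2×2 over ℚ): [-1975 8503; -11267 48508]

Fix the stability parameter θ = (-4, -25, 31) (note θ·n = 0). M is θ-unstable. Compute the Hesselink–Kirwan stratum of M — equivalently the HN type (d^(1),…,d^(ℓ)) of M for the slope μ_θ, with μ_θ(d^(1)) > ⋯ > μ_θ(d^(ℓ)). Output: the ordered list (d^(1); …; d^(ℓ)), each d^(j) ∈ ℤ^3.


Via rank(M_{q-1}∘⋯∘M_p): M ≅ I[1,1], I[1,3]^2.
μ_θ-semistable layers: μ^(1)=31; μ^(2)=-4; μ^(3)=-29/2

((0, 0, 2); (1, 0, 0); (2, 2, 0))


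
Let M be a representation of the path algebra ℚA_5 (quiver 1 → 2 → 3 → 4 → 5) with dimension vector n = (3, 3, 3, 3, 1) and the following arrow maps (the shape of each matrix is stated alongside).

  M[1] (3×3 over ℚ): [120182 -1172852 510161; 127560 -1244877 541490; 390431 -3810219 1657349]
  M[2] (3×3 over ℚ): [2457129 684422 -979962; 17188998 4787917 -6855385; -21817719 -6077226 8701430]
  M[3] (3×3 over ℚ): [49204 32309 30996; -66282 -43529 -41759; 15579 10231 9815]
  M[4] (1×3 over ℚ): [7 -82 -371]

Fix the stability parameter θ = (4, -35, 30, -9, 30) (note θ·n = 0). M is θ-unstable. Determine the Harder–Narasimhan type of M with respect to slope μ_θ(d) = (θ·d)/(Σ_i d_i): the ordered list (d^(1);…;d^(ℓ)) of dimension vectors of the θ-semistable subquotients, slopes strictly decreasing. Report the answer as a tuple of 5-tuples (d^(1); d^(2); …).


Barcode: M ≅ I[1,2], I[1,4], I[1,5], I[3,4]. HN layers by μ_θ (3 steps, strictly decreasing):
  μ^(1)=30; μ^(2)=21/2; μ^(3)=-31/2

((0, 0, 0, 0, 1); (0, 0, 3, 3, 0); (3, 3, 0, 0, 0))


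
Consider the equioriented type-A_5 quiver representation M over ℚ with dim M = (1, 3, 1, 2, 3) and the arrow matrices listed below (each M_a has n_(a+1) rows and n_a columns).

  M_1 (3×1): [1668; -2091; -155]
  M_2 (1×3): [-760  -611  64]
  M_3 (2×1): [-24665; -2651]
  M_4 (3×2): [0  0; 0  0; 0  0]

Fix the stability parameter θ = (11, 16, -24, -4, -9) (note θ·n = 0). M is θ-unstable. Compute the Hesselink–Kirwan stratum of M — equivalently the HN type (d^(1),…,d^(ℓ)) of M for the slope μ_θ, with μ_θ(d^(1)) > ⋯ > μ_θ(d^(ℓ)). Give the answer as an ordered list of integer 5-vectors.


Interval decomposition of M: I[1,4], I[2,2]^2, I[4,4], I[5,5]^3.
HN type (ℓ=4): μ^(1)=16; μ^(2)=-1/4; μ^(3)=-4; μ^(4)=-9

((0, 2, 0, 0, 0); (1, 1, 1, 1, 0); (0, 0, 0, 1, 0); (0, 0, 0, 0, 3))


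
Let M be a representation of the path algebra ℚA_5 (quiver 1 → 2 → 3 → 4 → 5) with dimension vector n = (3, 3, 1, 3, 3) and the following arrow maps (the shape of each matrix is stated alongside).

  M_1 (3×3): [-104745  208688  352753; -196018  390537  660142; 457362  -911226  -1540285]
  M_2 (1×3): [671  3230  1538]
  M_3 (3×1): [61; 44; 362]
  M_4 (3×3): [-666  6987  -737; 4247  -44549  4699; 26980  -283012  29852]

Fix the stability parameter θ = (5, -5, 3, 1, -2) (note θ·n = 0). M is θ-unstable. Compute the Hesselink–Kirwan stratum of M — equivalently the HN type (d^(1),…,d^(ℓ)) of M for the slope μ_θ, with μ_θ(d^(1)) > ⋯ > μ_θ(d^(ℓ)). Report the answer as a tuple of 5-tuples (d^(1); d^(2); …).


Interval decomposition of M: I[1,2]^2, I[1,5], I[4,4], I[4,5], I[5,5].
HN type (ℓ=5): μ^(1)=1; μ^(2)=2/3; μ^(3)=0; μ^(4)=-1/2; μ^(5)=-2

((0, 0, 0, 1, 0); (0, 0, 1, 1, 1); (3, 3, 0, 0, 0); (0, 0, 0, 1, 1); (0, 0, 0, 0, 1))


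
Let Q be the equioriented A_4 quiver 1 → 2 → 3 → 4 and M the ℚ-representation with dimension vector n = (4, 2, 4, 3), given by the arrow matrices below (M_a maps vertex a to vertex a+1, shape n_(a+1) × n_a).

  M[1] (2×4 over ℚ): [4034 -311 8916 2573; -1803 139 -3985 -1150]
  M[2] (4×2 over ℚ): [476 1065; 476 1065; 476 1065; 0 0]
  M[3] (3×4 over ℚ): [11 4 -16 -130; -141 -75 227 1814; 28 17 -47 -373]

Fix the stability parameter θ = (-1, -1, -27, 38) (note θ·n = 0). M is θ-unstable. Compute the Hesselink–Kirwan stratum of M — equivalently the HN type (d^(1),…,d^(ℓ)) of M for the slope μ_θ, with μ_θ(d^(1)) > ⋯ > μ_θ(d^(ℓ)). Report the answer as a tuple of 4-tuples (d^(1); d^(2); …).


Via rank(M_{q-1}∘⋯∘M_p): M ≅ I[1,1]^2, I[1,2], I[1,4], I[3,3], I[3,4]^2.
μ_θ-semistable layers: μ^(1)=38; μ^(2)=-1; μ^(3)=-29/3; μ^(4)=-27

((0, 0, 0, 3); (3, 1, 0, 0); (1, 1, 1, 0); (0, 0, 3, 0))


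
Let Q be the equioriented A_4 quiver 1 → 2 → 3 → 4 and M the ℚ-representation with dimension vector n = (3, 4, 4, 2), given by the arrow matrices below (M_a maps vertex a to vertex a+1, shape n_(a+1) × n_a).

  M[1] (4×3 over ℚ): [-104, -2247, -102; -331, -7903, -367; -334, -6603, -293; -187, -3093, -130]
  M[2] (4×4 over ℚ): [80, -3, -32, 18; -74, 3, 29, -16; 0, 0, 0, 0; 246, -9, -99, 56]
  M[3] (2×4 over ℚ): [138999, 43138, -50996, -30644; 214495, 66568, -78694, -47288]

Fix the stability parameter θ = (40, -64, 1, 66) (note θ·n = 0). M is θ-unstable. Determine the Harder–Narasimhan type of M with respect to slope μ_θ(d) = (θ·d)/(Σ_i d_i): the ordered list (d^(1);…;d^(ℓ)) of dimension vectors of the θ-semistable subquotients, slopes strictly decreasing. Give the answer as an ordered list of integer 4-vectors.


Via rank(M_{q-1}∘⋯∘M_p): M ≅ I[1,2], I[1,4]^2, I[2,2], I[3,3]^2.
μ_θ-semistable layers: μ^(1)=66; μ^(2)=1; μ^(3)=-12; μ^(4)=-64

((0, 0, 0, 2); (0, 0, 4, 0); (3, 3, 0, 0); (0, 1, 0, 0))


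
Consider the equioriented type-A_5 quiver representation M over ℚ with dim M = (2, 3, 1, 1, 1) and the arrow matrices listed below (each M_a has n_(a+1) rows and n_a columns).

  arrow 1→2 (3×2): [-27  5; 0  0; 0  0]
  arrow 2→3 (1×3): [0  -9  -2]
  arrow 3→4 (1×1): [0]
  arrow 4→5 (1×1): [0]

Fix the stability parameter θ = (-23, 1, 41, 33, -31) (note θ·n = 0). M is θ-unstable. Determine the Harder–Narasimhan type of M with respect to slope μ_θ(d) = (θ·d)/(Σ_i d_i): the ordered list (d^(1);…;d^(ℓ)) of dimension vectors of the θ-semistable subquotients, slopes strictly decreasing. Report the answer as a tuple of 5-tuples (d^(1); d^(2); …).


Via rank(M_{q-1}∘⋯∘M_p): M ≅ I[1,1], I[1,2], I[2,2], I[2,3], I[4,4], I[5,5].
μ_θ-semistable layers: μ^(1)=41; μ^(2)=33; μ^(3)=1; μ^(4)=-23; μ^(5)=-31

((0, 0, 1, 0, 0); (0, 0, 0, 1, 0); (0, 3, 0, 0, 0); (2, 0, 0, 0, 0); (0, 0, 0, 0, 1))


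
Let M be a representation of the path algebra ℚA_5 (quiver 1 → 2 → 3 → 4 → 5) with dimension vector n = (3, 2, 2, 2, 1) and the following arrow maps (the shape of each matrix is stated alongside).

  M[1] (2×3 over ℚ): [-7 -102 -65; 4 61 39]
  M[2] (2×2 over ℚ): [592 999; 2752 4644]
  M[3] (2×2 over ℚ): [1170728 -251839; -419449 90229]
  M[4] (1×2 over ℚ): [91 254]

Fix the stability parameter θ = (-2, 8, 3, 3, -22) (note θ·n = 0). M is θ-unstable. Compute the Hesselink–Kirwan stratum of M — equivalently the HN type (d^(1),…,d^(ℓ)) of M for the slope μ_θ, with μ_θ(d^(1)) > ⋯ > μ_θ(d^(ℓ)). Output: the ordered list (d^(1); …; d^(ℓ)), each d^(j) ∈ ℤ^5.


Via rank(M_{q-1}∘⋯∘M_p): M ≅ I[1,1], I[1,2], I[1,5], I[3,4].
μ_θ-semistable layers: μ^(1)=8; μ^(2)=3; μ^(3)=-2

((0, 1, 0, 0, 0); (0, 0, 1, 1, 0); (3, 1, 1, 1, 1))


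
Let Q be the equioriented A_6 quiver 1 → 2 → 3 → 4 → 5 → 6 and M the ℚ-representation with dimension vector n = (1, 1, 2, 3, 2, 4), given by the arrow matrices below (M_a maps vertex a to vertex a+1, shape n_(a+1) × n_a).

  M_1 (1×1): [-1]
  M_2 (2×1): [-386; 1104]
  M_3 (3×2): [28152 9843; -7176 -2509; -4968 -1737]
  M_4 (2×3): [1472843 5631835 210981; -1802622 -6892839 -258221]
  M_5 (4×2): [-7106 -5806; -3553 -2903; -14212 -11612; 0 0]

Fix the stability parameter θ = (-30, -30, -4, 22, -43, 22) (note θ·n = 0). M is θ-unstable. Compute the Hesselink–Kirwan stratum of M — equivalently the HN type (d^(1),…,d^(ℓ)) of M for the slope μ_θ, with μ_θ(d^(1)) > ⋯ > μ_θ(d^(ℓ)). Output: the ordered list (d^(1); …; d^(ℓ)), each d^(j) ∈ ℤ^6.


Interval decomposition of M: I[1,3], I[3,6], I[4,4], I[4,5], I[6,6]^3.
HN type (ℓ=5): μ^(1)=22; μ^(2)=-4; μ^(3)=-25/3; μ^(4)=-21/2; μ^(5)=-30

((0, 0, 0, 1, 0, 4); (0, 0, 1, 0, 0, 0); (0, 0, 1, 1, 1, 0); (0, 0, 0, 1, 1, 0); (1, 1, 0, 0, 0, 0))


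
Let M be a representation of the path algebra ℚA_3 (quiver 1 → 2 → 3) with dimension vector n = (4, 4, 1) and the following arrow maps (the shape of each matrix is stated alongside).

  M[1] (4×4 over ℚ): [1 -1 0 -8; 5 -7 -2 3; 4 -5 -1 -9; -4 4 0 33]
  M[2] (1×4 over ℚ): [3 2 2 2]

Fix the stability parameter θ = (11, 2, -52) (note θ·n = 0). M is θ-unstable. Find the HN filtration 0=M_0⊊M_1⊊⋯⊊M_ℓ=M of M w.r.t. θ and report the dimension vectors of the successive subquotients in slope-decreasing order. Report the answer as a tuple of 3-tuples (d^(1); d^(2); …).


Interval decomposition of M: I[1,1], I[1,2]^2, I[1,3], I[2,2].
HN type (ℓ=4): μ^(1)=11; μ^(2)=13/2; μ^(3)=2; μ^(4)=-13

((1, 0, 0); (2, 2, 0); (0, 1, 0); (1, 1, 1))


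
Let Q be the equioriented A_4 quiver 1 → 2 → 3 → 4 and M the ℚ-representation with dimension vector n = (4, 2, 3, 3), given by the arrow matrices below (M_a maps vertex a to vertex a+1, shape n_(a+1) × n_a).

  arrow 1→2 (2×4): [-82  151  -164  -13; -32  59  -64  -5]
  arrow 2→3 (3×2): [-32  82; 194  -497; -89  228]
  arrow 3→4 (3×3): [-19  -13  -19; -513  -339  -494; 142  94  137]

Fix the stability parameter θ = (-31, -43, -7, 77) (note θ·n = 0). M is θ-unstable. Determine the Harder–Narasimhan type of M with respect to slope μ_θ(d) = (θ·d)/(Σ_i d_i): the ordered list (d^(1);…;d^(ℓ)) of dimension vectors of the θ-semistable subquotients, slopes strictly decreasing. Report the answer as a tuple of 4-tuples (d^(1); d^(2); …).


Interval decomposition of M: I[1,1]^2, I[1,4]^2, I[3,3], I[4,4].
HN type (ℓ=4): μ^(1)=77; μ^(2)=-7; μ^(3)=-31; μ^(4)=-37

((0, 0, 0, 3); (0, 0, 3, 0); (2, 0, 0, 0); (2, 2, 0, 0))


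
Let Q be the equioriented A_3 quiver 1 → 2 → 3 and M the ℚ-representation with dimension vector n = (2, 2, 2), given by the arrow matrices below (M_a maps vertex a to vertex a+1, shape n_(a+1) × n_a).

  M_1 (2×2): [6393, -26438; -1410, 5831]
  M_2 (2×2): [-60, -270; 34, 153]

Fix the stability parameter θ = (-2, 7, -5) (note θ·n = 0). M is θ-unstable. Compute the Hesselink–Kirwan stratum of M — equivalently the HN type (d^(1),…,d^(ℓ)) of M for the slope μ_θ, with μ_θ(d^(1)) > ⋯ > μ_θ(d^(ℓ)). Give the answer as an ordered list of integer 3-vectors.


Barcode: M ≅ I[1,2], I[1,3], I[3,3]. HN layers by μ_θ (4 steps, strictly decreasing):
  μ^(1)=7; μ^(2)=1; μ^(3)=-2; μ^(4)=-5

((0, 1, 0); (0, 1, 1); (2, 0, 0); (0, 0, 1))


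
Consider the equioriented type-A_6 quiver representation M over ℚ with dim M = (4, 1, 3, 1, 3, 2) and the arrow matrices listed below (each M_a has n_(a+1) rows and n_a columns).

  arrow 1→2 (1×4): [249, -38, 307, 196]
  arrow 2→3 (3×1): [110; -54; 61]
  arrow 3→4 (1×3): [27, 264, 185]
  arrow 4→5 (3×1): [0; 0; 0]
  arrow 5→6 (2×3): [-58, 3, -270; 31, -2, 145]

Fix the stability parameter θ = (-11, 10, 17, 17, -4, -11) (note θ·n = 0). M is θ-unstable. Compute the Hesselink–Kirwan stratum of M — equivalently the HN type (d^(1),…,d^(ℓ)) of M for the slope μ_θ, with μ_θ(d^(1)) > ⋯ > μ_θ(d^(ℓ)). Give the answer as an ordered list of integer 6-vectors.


Via rank(M_{q-1}∘⋯∘M_p): M ≅ I[1,1]^3, I[1,4], I[3,3]^2, I[5,5], I[5,6]^2.
μ_θ-semistable layers: μ^(1)=17; μ^(2)=10; μ^(3)=-4; μ^(4)=-15/2; μ^(5)=-11

((0, 0, 3, 1, 0, 0); (0, 1, 0, 0, 0, 0); (0, 0, 0, 0, 1, 0); (0, 0, 0, 0, 2, 2); (4, 0, 0, 0, 0, 0))


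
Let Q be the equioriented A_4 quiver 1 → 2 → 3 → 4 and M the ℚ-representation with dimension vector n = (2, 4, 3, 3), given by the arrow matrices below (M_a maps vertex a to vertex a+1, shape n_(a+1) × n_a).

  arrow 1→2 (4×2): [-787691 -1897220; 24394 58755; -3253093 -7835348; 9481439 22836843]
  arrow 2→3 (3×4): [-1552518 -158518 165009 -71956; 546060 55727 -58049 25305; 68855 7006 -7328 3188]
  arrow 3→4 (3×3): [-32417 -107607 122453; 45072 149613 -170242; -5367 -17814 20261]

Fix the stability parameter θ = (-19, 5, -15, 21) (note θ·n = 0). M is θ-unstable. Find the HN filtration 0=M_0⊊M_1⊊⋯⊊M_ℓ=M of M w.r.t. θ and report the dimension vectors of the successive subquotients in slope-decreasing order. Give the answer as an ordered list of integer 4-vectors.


Interval decomposition of M: I[1,2], I[1,3], I[2,4]^2, I[4,4].
HN type (ℓ=4): μ^(1)=21; μ^(2)=5; μ^(3)=-5; μ^(4)=-19

((0, 0, 0, 3); (0, 1, 0, 0); (0, 3, 3, 0); (2, 0, 0, 0))


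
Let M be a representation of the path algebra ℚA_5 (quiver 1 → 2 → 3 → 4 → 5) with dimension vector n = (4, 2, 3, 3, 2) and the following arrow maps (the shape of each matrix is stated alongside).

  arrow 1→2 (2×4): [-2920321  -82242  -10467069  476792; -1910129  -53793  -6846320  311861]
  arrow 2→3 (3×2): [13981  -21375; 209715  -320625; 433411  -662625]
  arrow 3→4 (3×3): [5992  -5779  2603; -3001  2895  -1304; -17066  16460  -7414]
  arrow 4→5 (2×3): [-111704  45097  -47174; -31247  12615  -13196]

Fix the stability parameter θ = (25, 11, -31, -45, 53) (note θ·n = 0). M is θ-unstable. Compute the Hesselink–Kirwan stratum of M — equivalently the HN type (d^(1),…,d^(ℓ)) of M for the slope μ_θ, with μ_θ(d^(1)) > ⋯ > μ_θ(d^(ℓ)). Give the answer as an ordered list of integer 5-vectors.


Barcode: M ≅ I[1,1]^2, I[1,2], I[1,3], I[3,5]^2, I[4,4]. HN layers by μ_θ (6 steps, strictly decreasing):
  μ^(1)=53; μ^(2)=25; μ^(3)=18; μ^(4)=5/3; μ^(5)=-38; μ^(6)=-45

((0, 0, 0, 0, 2); (2, 0, 0, 0, 0); (1, 1, 0, 0, 0); (1, 1, 1, 0, 0); (0, 0, 2, 2, 0); (0, 0, 0, 1, 0))


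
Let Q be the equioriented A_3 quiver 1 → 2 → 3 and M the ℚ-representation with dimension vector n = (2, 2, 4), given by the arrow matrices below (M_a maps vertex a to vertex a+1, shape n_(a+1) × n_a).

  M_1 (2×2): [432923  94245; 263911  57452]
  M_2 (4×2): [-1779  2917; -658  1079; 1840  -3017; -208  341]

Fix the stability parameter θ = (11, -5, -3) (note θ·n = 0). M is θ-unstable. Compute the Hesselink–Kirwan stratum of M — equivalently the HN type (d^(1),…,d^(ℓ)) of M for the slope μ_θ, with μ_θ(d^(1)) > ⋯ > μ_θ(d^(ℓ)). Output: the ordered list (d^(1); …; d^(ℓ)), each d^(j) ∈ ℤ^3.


Via rank(M_{q-1}∘⋯∘M_p): M ≅ I[1,3]^2, I[3,3]^2.
μ_θ-semistable layers: μ^(1)=1; μ^(2)=-3

((2, 2, 2); (0, 0, 2))


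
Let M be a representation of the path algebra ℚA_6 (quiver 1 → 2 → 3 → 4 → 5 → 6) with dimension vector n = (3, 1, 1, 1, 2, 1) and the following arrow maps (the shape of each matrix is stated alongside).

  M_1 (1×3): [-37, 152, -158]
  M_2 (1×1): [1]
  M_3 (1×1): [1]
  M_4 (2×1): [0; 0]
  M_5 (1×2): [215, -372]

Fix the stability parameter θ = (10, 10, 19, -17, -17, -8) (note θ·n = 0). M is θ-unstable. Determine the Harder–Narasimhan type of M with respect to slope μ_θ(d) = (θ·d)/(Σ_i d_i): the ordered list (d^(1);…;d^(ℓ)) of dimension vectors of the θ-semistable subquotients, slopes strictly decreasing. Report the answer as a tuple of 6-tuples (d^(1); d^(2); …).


Barcode: M ≅ I[1,1]^2, I[1,4], I[5,5], I[5,6]. HN layers by μ_θ (4 steps, strictly decreasing):
  μ^(1)=10; μ^(2)=11/2; μ^(3)=-8; μ^(4)=-17

((2, 0, 0, 0, 0, 0); (1, 1, 1, 1, 0, 0); (0, 0, 0, 0, 0, 1); (0, 0, 0, 0, 2, 0))


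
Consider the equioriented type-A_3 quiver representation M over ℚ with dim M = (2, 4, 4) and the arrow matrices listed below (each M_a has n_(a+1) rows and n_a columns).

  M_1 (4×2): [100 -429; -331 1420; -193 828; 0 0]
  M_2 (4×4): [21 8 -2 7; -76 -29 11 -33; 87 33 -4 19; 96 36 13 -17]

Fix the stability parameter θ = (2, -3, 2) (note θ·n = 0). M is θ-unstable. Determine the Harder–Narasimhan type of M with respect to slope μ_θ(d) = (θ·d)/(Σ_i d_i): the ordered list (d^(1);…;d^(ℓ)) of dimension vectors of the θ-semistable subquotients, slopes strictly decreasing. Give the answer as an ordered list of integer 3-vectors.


Barcode: M ≅ I[1,3]^2, I[2,3]^2. HN layers by μ_θ (3 steps, strictly decreasing):
  μ^(1)=2; μ^(2)=-1/2; μ^(3)=-3

((0, 0, 4); (2, 2, 0); (0, 2, 0))


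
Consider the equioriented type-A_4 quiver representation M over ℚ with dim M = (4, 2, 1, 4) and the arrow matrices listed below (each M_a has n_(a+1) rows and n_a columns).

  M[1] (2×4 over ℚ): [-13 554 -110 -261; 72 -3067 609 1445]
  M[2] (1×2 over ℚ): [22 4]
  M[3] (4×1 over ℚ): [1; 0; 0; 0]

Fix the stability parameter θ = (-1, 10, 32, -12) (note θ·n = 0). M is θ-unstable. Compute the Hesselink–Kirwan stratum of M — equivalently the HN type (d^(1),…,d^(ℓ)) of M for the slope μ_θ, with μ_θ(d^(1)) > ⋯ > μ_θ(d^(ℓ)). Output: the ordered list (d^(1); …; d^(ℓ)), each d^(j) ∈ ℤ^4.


Barcode: M ≅ I[1,1]^2, I[1,2], I[1,4], I[4,4]^3. HN layers by μ_θ (3 steps, strictly decreasing):
  μ^(1)=10; μ^(2)=-1; μ^(3)=-12

((0, 2, 1, 1); (4, 0, 0, 0); (0, 0, 0, 3))


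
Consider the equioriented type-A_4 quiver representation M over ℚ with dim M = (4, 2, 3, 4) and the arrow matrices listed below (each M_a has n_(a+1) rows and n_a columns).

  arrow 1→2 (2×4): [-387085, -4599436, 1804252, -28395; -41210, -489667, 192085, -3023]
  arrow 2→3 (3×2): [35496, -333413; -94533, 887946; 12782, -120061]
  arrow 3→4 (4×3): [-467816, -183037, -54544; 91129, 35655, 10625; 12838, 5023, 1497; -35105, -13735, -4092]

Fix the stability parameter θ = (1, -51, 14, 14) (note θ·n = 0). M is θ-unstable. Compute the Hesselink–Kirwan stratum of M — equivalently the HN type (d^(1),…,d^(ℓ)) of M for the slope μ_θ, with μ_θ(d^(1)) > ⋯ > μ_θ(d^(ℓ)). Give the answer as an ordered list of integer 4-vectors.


Interval decomposition of M: I[1,1]^2, I[1,4]^2, I[3,4], I[4,4].
HN type (ℓ=3): μ^(1)=14; μ^(2)=1; μ^(3)=-25

((0, 0, 3, 4); (2, 0, 0, 0); (2, 2, 0, 0))


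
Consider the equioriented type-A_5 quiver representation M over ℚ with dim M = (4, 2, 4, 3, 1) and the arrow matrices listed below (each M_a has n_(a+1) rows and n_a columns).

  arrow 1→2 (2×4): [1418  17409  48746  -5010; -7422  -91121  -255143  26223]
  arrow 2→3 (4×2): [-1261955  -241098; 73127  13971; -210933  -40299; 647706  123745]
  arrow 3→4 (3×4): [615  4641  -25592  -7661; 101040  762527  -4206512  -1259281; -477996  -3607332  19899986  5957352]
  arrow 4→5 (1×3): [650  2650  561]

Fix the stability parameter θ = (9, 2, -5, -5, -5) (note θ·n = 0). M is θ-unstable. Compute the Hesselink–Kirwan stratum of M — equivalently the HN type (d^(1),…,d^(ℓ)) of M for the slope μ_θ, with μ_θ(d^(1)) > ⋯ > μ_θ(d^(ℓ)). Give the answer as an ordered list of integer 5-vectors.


Via rank(M_{q-1}∘⋯∘M_p): M ≅ I[1,1]^2, I[1,4], I[1,5], I[3,3], I[3,4].
μ_θ-semistable layers: μ^(1)=9; μ^(2)=1/4; μ^(3)=-4/5; μ^(4)=-5

((2, 0, 0, 0, 0); (1, 1, 1, 1, 0); (1, 1, 1, 1, 1); (0, 0, 2, 1, 0))


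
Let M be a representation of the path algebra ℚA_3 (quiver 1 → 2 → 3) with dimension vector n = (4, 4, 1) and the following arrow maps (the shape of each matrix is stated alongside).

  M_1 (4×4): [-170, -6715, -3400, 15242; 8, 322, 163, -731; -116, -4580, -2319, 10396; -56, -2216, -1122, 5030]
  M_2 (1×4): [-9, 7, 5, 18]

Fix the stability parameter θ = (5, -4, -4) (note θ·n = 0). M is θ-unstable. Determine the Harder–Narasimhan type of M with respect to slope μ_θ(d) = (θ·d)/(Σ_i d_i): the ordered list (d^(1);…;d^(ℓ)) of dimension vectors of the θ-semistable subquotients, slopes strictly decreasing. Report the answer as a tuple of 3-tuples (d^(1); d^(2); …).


Interval decomposition of M: I[1,1], I[1,2]^2, I[1,3], I[2,2].
HN type (ℓ=4): μ^(1)=5; μ^(2)=1/2; μ^(3)=-1; μ^(4)=-4

((1, 0, 0); (2, 2, 0); (1, 1, 1); (0, 1, 0))


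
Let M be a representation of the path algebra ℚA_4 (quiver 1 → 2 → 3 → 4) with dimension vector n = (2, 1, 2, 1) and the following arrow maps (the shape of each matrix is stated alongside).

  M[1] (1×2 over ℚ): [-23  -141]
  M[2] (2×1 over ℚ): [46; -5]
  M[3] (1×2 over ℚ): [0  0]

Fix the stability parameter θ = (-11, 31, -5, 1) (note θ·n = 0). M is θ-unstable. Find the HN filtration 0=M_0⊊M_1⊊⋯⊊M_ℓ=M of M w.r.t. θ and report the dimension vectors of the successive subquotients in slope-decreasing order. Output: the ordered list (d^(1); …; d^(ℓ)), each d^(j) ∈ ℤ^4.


Barcode: M ≅ I[1,1], I[1,3], I[3,3], I[4,4]. HN layers by μ_θ (4 steps, strictly decreasing):
  μ^(1)=13; μ^(2)=1; μ^(3)=-5; μ^(4)=-11

((0, 1, 1, 0); (0, 0, 0, 1); (0, 0, 1, 0); (2, 0, 0, 0))


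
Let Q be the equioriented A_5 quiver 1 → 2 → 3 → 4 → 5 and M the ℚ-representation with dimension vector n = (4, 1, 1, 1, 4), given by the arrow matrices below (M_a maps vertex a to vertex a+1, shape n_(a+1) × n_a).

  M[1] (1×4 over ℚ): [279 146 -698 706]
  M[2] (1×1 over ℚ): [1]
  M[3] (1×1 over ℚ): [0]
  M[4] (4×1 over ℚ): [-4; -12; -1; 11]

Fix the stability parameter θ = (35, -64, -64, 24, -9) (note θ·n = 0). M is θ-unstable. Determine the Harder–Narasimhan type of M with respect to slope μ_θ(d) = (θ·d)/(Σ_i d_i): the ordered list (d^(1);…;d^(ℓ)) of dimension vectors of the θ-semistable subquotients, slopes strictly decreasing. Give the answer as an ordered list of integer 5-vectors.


Barcode: M ≅ I[1,1]^3, I[1,3], I[4,5], I[5,5]^3. HN layers by μ_θ (4 steps, strictly decreasing):
  μ^(1)=35; μ^(2)=15/2; μ^(3)=-9; μ^(4)=-31

((3, 0, 0, 0, 0); (0, 0, 0, 1, 1); (0, 0, 0, 0, 3); (1, 1, 1, 0, 0))


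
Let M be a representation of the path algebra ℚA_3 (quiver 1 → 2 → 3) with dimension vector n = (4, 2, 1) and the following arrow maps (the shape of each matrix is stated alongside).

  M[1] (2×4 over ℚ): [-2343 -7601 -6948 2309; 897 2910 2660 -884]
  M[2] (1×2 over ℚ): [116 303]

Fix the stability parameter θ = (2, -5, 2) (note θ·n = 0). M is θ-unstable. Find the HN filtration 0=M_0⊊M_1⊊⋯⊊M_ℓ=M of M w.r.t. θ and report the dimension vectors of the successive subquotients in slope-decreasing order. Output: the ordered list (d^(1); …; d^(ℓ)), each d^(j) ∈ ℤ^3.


Via rank(M_{q-1}∘⋯∘M_p): M ≅ I[1,1]^2, I[1,2], I[1,3].
μ_θ-semistable layers: μ^(1)=2; μ^(2)=-3/2

((2, 0, 1); (2, 2, 0))


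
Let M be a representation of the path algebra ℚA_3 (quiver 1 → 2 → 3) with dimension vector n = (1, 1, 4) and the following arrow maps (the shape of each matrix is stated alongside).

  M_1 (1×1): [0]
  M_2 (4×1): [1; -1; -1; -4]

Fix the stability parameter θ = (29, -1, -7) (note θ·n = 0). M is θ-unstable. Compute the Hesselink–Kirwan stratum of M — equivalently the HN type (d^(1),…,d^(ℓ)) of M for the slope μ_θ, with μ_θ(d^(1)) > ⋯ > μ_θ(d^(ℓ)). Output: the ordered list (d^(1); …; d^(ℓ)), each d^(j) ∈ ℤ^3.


Barcode: M ≅ I[1,1], I[2,3], I[3,3]^3. HN layers by μ_θ (3 steps, strictly decreasing):
  μ^(1)=29; μ^(2)=-4; μ^(3)=-7

((1, 0, 0); (0, 1, 1); (0, 0, 3))


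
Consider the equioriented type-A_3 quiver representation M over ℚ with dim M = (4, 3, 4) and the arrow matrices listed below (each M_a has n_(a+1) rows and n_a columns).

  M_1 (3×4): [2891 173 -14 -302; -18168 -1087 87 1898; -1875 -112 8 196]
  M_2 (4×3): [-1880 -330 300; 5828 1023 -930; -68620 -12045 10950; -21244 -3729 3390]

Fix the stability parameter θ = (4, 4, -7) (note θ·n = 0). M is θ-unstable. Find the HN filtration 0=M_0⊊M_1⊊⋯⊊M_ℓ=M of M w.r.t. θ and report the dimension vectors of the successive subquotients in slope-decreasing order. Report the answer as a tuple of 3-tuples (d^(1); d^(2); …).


Via rank(M_{q-1}∘⋯∘M_p): M ≅ I[1,1], I[1,2]^2, I[1,3], I[3,3]^3.
μ_θ-semistable layers: μ^(1)=4; μ^(2)=1/3; μ^(3)=-7

((3, 2, 0); (1, 1, 1); (0, 0, 3))


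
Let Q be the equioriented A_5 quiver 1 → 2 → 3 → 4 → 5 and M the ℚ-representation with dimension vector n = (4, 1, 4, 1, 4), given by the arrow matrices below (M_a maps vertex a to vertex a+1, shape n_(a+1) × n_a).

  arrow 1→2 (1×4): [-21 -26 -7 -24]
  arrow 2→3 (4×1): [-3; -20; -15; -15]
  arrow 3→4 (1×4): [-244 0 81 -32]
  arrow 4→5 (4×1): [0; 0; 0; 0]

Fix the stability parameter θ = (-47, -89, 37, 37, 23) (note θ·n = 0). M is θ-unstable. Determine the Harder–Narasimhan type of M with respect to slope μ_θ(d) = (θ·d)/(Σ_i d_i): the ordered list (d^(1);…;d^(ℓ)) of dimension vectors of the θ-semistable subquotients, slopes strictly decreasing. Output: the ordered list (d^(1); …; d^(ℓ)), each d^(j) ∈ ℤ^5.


Via rank(M_{q-1}∘⋯∘M_p): M ≅ I[1,1]^3, I[1,4], I[3,3]^3, I[5,5]^4.
μ_θ-semistable layers: μ^(1)=37; μ^(2)=23; μ^(3)=-47; μ^(4)=-68

((0, 0, 4, 1, 0); (0, 0, 0, 0, 4); (3, 0, 0, 0, 0); (1, 1, 0, 0, 0))


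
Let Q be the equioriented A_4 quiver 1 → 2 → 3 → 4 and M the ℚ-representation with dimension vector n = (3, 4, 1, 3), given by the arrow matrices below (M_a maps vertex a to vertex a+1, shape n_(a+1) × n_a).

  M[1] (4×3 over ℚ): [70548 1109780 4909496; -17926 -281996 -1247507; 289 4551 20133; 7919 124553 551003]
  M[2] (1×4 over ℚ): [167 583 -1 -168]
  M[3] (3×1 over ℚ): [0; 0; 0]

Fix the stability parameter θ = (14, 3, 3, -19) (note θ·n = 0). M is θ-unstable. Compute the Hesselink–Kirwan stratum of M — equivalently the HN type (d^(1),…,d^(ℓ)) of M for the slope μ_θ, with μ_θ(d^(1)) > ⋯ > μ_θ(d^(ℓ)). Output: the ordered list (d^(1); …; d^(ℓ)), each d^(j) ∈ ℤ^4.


Barcode: M ≅ I[1,1], I[1,2], I[1,3], I[2,2]^2, I[4,4]^3. HN layers by μ_θ (5 steps, strictly decreasing):
  μ^(1)=14; μ^(2)=17/2; μ^(3)=20/3; μ^(4)=3; μ^(5)=-19

((1, 0, 0, 0); (1, 1, 0, 0); (1, 1, 1, 0); (0, 2, 0, 0); (0, 0, 0, 3))


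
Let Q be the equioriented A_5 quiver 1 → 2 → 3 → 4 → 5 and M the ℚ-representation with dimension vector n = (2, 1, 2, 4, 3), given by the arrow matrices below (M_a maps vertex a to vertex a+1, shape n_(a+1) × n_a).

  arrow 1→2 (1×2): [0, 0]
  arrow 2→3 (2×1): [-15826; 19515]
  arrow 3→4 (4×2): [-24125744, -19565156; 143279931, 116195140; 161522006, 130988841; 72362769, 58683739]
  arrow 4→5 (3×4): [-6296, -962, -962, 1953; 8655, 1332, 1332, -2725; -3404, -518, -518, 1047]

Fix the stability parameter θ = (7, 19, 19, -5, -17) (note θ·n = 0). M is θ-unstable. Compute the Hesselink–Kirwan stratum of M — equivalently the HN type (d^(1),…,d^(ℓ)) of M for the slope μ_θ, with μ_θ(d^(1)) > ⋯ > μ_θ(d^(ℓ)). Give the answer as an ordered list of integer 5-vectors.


Via rank(M_{q-1}∘⋯∘M_p): M ≅ I[1,1]^2, I[2,5], I[3,4], I[4,4], I[4,5], I[5,5].
μ_θ-semistable layers: μ^(1)=7; μ^(2)=4; μ^(3)=-5; μ^(4)=-11; μ^(5)=-17

((2, 0, 1, 1, 0); (0, 1, 1, 1, 1); (0, 0, 0, 1, 0); (0, 0, 0, 1, 1); (0, 0, 0, 0, 1))


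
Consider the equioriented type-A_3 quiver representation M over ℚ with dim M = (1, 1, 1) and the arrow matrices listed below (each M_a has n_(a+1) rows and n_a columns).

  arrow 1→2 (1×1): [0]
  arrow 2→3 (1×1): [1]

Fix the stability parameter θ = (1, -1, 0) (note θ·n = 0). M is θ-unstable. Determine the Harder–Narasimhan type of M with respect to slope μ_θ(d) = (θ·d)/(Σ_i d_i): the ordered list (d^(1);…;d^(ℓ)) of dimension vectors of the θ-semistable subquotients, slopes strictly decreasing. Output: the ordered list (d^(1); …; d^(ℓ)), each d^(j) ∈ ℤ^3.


Barcode: M ≅ I[1,1], I[2,3]. HN layers by μ_θ (3 steps, strictly decreasing):
  μ^(1)=1; μ^(2)=0; μ^(3)=-1

((1, 0, 0); (0, 0, 1); (0, 1, 0))


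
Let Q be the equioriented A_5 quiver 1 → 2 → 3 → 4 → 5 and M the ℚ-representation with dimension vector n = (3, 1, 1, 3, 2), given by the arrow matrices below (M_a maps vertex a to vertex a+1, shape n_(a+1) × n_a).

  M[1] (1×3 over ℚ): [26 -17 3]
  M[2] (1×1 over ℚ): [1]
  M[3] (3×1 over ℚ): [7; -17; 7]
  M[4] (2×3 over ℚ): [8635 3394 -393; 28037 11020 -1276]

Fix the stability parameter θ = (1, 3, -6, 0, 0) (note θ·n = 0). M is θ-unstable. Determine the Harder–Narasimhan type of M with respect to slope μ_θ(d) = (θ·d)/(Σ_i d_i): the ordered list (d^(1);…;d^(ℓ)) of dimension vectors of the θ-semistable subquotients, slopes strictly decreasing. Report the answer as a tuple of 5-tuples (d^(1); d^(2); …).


Barcode: M ≅ I[1,1]^2, I[1,5], I[4,4], I[4,5]. HN layers by μ_θ (3 steps, strictly decreasing):
  μ^(1)=1; μ^(2)=0; μ^(3)=-2/3

((2, 0, 0, 0, 0); (0, 0, 0, 3, 2); (1, 1, 1, 0, 0))


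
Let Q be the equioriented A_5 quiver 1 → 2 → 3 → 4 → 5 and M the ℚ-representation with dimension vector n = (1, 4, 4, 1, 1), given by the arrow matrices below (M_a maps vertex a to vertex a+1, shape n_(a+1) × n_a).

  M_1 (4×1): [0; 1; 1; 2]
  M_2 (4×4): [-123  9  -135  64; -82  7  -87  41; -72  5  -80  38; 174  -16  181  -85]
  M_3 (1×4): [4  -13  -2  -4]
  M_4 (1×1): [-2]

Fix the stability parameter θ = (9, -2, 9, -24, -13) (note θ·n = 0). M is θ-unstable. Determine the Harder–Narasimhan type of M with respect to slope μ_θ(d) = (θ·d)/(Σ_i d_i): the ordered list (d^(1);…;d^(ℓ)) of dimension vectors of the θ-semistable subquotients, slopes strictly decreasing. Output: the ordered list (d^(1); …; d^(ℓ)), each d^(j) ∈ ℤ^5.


Interval decomposition of M: I[1,3], I[2,2], I[2,3], I[2,5], I[3,3].
HN type (ℓ=4): μ^(1)=9; μ^(2)=7/2; μ^(3)=-2; μ^(4)=-15/2

((0, 0, 3, 0, 0); (1, 1, 0, 0, 0); (0, 2, 0, 0, 0); (0, 1, 1, 1, 1))
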